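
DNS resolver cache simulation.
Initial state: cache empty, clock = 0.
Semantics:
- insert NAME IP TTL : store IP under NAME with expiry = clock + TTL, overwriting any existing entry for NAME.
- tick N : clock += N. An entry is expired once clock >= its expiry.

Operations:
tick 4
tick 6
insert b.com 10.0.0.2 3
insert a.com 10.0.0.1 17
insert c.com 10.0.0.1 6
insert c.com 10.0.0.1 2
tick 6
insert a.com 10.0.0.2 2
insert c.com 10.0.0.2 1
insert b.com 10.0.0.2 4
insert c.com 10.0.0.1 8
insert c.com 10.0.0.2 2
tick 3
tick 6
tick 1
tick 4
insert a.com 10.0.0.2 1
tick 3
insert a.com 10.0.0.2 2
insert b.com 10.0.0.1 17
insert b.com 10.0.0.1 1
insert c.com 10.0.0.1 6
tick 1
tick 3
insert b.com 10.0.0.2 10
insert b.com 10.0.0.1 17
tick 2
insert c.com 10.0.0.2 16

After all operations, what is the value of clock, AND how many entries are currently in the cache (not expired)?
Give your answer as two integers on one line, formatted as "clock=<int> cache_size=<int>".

Answer: clock=39 cache_size=2

Derivation:
Op 1: tick 4 -> clock=4.
Op 2: tick 6 -> clock=10.
Op 3: insert b.com -> 10.0.0.2 (expiry=10+3=13). clock=10
Op 4: insert a.com -> 10.0.0.1 (expiry=10+17=27). clock=10
Op 5: insert c.com -> 10.0.0.1 (expiry=10+6=16). clock=10
Op 6: insert c.com -> 10.0.0.1 (expiry=10+2=12). clock=10
Op 7: tick 6 -> clock=16. purged={b.com,c.com}
Op 8: insert a.com -> 10.0.0.2 (expiry=16+2=18). clock=16
Op 9: insert c.com -> 10.0.0.2 (expiry=16+1=17). clock=16
Op 10: insert b.com -> 10.0.0.2 (expiry=16+4=20). clock=16
Op 11: insert c.com -> 10.0.0.1 (expiry=16+8=24). clock=16
Op 12: insert c.com -> 10.0.0.2 (expiry=16+2=18). clock=16
Op 13: tick 3 -> clock=19. purged={a.com,c.com}
Op 14: tick 6 -> clock=25. purged={b.com}
Op 15: tick 1 -> clock=26.
Op 16: tick 4 -> clock=30.
Op 17: insert a.com -> 10.0.0.2 (expiry=30+1=31). clock=30
Op 18: tick 3 -> clock=33. purged={a.com}
Op 19: insert a.com -> 10.0.0.2 (expiry=33+2=35). clock=33
Op 20: insert b.com -> 10.0.0.1 (expiry=33+17=50). clock=33
Op 21: insert b.com -> 10.0.0.1 (expiry=33+1=34). clock=33
Op 22: insert c.com -> 10.0.0.1 (expiry=33+6=39). clock=33
Op 23: tick 1 -> clock=34. purged={b.com}
Op 24: tick 3 -> clock=37. purged={a.com}
Op 25: insert b.com -> 10.0.0.2 (expiry=37+10=47). clock=37
Op 26: insert b.com -> 10.0.0.1 (expiry=37+17=54). clock=37
Op 27: tick 2 -> clock=39. purged={c.com}
Op 28: insert c.com -> 10.0.0.2 (expiry=39+16=55). clock=39
Final clock = 39
Final cache (unexpired): {b.com,c.com} -> size=2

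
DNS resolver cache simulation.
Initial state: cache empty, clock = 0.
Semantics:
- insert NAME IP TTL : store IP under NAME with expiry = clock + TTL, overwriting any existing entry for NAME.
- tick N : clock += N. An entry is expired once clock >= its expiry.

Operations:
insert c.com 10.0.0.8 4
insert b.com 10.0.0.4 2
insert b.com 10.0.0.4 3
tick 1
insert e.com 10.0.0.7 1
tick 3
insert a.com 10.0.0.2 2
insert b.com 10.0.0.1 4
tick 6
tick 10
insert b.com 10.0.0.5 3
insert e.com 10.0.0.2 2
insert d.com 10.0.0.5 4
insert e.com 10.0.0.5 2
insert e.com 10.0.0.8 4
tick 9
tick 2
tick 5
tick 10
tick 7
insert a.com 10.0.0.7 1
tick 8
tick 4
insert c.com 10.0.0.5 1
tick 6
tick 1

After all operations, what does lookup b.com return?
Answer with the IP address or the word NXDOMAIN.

Answer: NXDOMAIN

Derivation:
Op 1: insert c.com -> 10.0.0.8 (expiry=0+4=4). clock=0
Op 2: insert b.com -> 10.0.0.4 (expiry=0+2=2). clock=0
Op 3: insert b.com -> 10.0.0.4 (expiry=0+3=3). clock=0
Op 4: tick 1 -> clock=1.
Op 5: insert e.com -> 10.0.0.7 (expiry=1+1=2). clock=1
Op 6: tick 3 -> clock=4. purged={b.com,c.com,e.com}
Op 7: insert a.com -> 10.0.0.2 (expiry=4+2=6). clock=4
Op 8: insert b.com -> 10.0.0.1 (expiry=4+4=8). clock=4
Op 9: tick 6 -> clock=10. purged={a.com,b.com}
Op 10: tick 10 -> clock=20.
Op 11: insert b.com -> 10.0.0.5 (expiry=20+3=23). clock=20
Op 12: insert e.com -> 10.0.0.2 (expiry=20+2=22). clock=20
Op 13: insert d.com -> 10.0.0.5 (expiry=20+4=24). clock=20
Op 14: insert e.com -> 10.0.0.5 (expiry=20+2=22). clock=20
Op 15: insert e.com -> 10.0.0.8 (expiry=20+4=24). clock=20
Op 16: tick 9 -> clock=29. purged={b.com,d.com,e.com}
Op 17: tick 2 -> clock=31.
Op 18: tick 5 -> clock=36.
Op 19: tick 10 -> clock=46.
Op 20: tick 7 -> clock=53.
Op 21: insert a.com -> 10.0.0.7 (expiry=53+1=54). clock=53
Op 22: tick 8 -> clock=61. purged={a.com}
Op 23: tick 4 -> clock=65.
Op 24: insert c.com -> 10.0.0.5 (expiry=65+1=66). clock=65
Op 25: tick 6 -> clock=71. purged={c.com}
Op 26: tick 1 -> clock=72.
lookup b.com: not in cache (expired or never inserted)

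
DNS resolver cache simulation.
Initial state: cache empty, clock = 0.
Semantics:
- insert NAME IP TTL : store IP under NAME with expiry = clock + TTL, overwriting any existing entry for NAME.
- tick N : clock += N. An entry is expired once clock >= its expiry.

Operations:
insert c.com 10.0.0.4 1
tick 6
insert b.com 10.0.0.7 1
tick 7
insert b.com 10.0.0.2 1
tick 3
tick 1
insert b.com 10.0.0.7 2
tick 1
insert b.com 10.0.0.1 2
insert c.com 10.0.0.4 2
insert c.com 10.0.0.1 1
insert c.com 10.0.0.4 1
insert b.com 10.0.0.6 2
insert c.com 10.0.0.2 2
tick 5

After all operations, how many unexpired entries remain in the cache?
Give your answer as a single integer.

Answer: 0

Derivation:
Op 1: insert c.com -> 10.0.0.4 (expiry=0+1=1). clock=0
Op 2: tick 6 -> clock=6. purged={c.com}
Op 3: insert b.com -> 10.0.0.7 (expiry=6+1=7). clock=6
Op 4: tick 7 -> clock=13. purged={b.com}
Op 5: insert b.com -> 10.0.0.2 (expiry=13+1=14). clock=13
Op 6: tick 3 -> clock=16. purged={b.com}
Op 7: tick 1 -> clock=17.
Op 8: insert b.com -> 10.0.0.7 (expiry=17+2=19). clock=17
Op 9: tick 1 -> clock=18.
Op 10: insert b.com -> 10.0.0.1 (expiry=18+2=20). clock=18
Op 11: insert c.com -> 10.0.0.4 (expiry=18+2=20). clock=18
Op 12: insert c.com -> 10.0.0.1 (expiry=18+1=19). clock=18
Op 13: insert c.com -> 10.0.0.4 (expiry=18+1=19). clock=18
Op 14: insert b.com -> 10.0.0.6 (expiry=18+2=20). clock=18
Op 15: insert c.com -> 10.0.0.2 (expiry=18+2=20). clock=18
Op 16: tick 5 -> clock=23. purged={b.com,c.com}
Final cache (unexpired): {} -> size=0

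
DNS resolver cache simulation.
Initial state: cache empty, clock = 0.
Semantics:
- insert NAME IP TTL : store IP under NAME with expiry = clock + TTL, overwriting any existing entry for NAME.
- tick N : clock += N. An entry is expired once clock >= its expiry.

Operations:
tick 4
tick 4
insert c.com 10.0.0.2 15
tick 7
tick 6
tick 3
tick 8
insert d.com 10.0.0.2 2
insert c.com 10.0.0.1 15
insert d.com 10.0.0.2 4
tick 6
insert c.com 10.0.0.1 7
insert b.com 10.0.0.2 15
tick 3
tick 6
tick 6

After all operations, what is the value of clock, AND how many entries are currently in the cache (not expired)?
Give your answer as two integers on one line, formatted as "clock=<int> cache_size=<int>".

Answer: clock=53 cache_size=0

Derivation:
Op 1: tick 4 -> clock=4.
Op 2: tick 4 -> clock=8.
Op 3: insert c.com -> 10.0.0.2 (expiry=8+15=23). clock=8
Op 4: tick 7 -> clock=15.
Op 5: tick 6 -> clock=21.
Op 6: tick 3 -> clock=24. purged={c.com}
Op 7: tick 8 -> clock=32.
Op 8: insert d.com -> 10.0.0.2 (expiry=32+2=34). clock=32
Op 9: insert c.com -> 10.0.0.1 (expiry=32+15=47). clock=32
Op 10: insert d.com -> 10.0.0.2 (expiry=32+4=36). clock=32
Op 11: tick 6 -> clock=38. purged={d.com}
Op 12: insert c.com -> 10.0.0.1 (expiry=38+7=45). clock=38
Op 13: insert b.com -> 10.0.0.2 (expiry=38+15=53). clock=38
Op 14: tick 3 -> clock=41.
Op 15: tick 6 -> clock=47. purged={c.com}
Op 16: tick 6 -> clock=53. purged={b.com}
Final clock = 53
Final cache (unexpired): {} -> size=0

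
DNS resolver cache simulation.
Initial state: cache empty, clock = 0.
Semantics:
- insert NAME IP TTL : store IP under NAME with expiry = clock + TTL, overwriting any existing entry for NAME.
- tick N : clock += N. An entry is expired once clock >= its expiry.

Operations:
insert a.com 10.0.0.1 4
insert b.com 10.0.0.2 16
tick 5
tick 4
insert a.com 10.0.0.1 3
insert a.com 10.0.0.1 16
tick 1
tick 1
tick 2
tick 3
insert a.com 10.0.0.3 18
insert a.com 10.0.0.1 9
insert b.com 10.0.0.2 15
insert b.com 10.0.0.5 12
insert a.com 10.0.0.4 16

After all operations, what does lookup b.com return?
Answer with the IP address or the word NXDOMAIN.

Op 1: insert a.com -> 10.0.0.1 (expiry=0+4=4). clock=0
Op 2: insert b.com -> 10.0.0.2 (expiry=0+16=16). clock=0
Op 3: tick 5 -> clock=5. purged={a.com}
Op 4: tick 4 -> clock=9.
Op 5: insert a.com -> 10.0.0.1 (expiry=9+3=12). clock=9
Op 6: insert a.com -> 10.0.0.1 (expiry=9+16=25). clock=9
Op 7: tick 1 -> clock=10.
Op 8: tick 1 -> clock=11.
Op 9: tick 2 -> clock=13.
Op 10: tick 3 -> clock=16. purged={b.com}
Op 11: insert a.com -> 10.0.0.3 (expiry=16+18=34). clock=16
Op 12: insert a.com -> 10.0.0.1 (expiry=16+9=25). clock=16
Op 13: insert b.com -> 10.0.0.2 (expiry=16+15=31). clock=16
Op 14: insert b.com -> 10.0.0.5 (expiry=16+12=28). clock=16
Op 15: insert a.com -> 10.0.0.4 (expiry=16+16=32). clock=16
lookup b.com: present, ip=10.0.0.5 expiry=28 > clock=16

Answer: 10.0.0.5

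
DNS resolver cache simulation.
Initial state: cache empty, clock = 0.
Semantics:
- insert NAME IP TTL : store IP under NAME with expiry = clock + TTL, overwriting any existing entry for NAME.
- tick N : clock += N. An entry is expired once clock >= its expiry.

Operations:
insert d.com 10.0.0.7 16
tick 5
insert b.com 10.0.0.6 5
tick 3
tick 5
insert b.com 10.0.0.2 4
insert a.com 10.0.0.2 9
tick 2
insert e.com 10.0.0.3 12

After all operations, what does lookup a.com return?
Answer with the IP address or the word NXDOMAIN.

Answer: 10.0.0.2

Derivation:
Op 1: insert d.com -> 10.0.0.7 (expiry=0+16=16). clock=0
Op 2: tick 5 -> clock=5.
Op 3: insert b.com -> 10.0.0.6 (expiry=5+5=10). clock=5
Op 4: tick 3 -> clock=8.
Op 5: tick 5 -> clock=13. purged={b.com}
Op 6: insert b.com -> 10.0.0.2 (expiry=13+4=17). clock=13
Op 7: insert a.com -> 10.0.0.2 (expiry=13+9=22). clock=13
Op 8: tick 2 -> clock=15.
Op 9: insert e.com -> 10.0.0.3 (expiry=15+12=27). clock=15
lookup a.com: present, ip=10.0.0.2 expiry=22 > clock=15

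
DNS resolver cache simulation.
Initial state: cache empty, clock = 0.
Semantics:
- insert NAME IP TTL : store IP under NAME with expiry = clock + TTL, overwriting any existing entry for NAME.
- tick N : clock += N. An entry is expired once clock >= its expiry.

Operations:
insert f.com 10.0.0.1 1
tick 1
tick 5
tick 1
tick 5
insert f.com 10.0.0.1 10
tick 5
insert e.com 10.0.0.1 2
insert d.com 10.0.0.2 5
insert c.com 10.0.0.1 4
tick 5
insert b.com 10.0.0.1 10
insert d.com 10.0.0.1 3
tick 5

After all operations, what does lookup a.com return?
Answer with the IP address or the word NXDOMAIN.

Op 1: insert f.com -> 10.0.0.1 (expiry=0+1=1). clock=0
Op 2: tick 1 -> clock=1. purged={f.com}
Op 3: tick 5 -> clock=6.
Op 4: tick 1 -> clock=7.
Op 5: tick 5 -> clock=12.
Op 6: insert f.com -> 10.0.0.1 (expiry=12+10=22). clock=12
Op 7: tick 5 -> clock=17.
Op 8: insert e.com -> 10.0.0.1 (expiry=17+2=19). clock=17
Op 9: insert d.com -> 10.0.0.2 (expiry=17+5=22). clock=17
Op 10: insert c.com -> 10.0.0.1 (expiry=17+4=21). clock=17
Op 11: tick 5 -> clock=22. purged={c.com,d.com,e.com,f.com}
Op 12: insert b.com -> 10.0.0.1 (expiry=22+10=32). clock=22
Op 13: insert d.com -> 10.0.0.1 (expiry=22+3=25). clock=22
Op 14: tick 5 -> clock=27. purged={d.com}
lookup a.com: not in cache (expired or never inserted)

Answer: NXDOMAIN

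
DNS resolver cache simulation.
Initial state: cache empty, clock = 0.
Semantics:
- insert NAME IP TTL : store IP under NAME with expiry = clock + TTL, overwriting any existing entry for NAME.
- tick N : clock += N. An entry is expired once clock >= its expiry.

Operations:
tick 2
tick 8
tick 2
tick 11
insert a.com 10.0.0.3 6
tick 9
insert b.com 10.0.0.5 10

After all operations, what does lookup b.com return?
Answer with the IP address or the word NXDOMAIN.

Op 1: tick 2 -> clock=2.
Op 2: tick 8 -> clock=10.
Op 3: tick 2 -> clock=12.
Op 4: tick 11 -> clock=23.
Op 5: insert a.com -> 10.0.0.3 (expiry=23+6=29). clock=23
Op 6: tick 9 -> clock=32. purged={a.com}
Op 7: insert b.com -> 10.0.0.5 (expiry=32+10=42). clock=32
lookup b.com: present, ip=10.0.0.5 expiry=42 > clock=32

Answer: 10.0.0.5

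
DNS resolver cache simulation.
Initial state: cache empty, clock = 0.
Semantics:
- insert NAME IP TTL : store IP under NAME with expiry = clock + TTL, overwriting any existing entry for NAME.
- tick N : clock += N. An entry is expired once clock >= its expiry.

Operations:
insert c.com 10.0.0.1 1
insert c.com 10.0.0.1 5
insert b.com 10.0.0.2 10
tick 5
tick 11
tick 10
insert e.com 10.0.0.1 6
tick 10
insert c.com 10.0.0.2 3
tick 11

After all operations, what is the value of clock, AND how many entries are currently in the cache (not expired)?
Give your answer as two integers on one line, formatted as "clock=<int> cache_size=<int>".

Answer: clock=47 cache_size=0

Derivation:
Op 1: insert c.com -> 10.0.0.1 (expiry=0+1=1). clock=0
Op 2: insert c.com -> 10.0.0.1 (expiry=0+5=5). clock=0
Op 3: insert b.com -> 10.0.0.2 (expiry=0+10=10). clock=0
Op 4: tick 5 -> clock=5. purged={c.com}
Op 5: tick 11 -> clock=16. purged={b.com}
Op 6: tick 10 -> clock=26.
Op 7: insert e.com -> 10.0.0.1 (expiry=26+6=32). clock=26
Op 8: tick 10 -> clock=36. purged={e.com}
Op 9: insert c.com -> 10.0.0.2 (expiry=36+3=39). clock=36
Op 10: tick 11 -> clock=47. purged={c.com}
Final clock = 47
Final cache (unexpired): {} -> size=0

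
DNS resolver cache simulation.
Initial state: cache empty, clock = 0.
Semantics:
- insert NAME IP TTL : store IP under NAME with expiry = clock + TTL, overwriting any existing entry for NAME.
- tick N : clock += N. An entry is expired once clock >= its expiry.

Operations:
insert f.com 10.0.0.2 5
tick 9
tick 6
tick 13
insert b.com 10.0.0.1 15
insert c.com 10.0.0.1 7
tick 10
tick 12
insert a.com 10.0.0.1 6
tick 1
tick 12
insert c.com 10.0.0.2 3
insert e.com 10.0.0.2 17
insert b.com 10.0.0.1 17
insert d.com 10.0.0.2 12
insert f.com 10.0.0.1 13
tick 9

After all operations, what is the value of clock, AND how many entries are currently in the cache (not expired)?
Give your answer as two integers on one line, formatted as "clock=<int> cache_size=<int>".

Answer: clock=72 cache_size=4

Derivation:
Op 1: insert f.com -> 10.0.0.2 (expiry=0+5=5). clock=0
Op 2: tick 9 -> clock=9. purged={f.com}
Op 3: tick 6 -> clock=15.
Op 4: tick 13 -> clock=28.
Op 5: insert b.com -> 10.0.0.1 (expiry=28+15=43). clock=28
Op 6: insert c.com -> 10.0.0.1 (expiry=28+7=35). clock=28
Op 7: tick 10 -> clock=38. purged={c.com}
Op 8: tick 12 -> clock=50. purged={b.com}
Op 9: insert a.com -> 10.0.0.1 (expiry=50+6=56). clock=50
Op 10: tick 1 -> clock=51.
Op 11: tick 12 -> clock=63. purged={a.com}
Op 12: insert c.com -> 10.0.0.2 (expiry=63+3=66). clock=63
Op 13: insert e.com -> 10.0.0.2 (expiry=63+17=80). clock=63
Op 14: insert b.com -> 10.0.0.1 (expiry=63+17=80). clock=63
Op 15: insert d.com -> 10.0.0.2 (expiry=63+12=75). clock=63
Op 16: insert f.com -> 10.0.0.1 (expiry=63+13=76). clock=63
Op 17: tick 9 -> clock=72. purged={c.com}
Final clock = 72
Final cache (unexpired): {b.com,d.com,e.com,f.com} -> size=4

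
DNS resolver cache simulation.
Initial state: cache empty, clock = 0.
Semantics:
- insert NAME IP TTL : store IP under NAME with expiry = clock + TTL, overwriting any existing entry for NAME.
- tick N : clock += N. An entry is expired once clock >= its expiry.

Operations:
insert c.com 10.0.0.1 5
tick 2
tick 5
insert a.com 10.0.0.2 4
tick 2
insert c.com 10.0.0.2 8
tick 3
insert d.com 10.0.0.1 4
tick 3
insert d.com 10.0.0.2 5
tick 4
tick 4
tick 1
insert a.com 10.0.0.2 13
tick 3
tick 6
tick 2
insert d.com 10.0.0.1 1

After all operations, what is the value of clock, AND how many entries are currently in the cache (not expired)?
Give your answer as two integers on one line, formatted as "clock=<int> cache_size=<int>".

Op 1: insert c.com -> 10.0.0.1 (expiry=0+5=5). clock=0
Op 2: tick 2 -> clock=2.
Op 3: tick 5 -> clock=7. purged={c.com}
Op 4: insert a.com -> 10.0.0.2 (expiry=7+4=11). clock=7
Op 5: tick 2 -> clock=9.
Op 6: insert c.com -> 10.0.0.2 (expiry=9+8=17). clock=9
Op 7: tick 3 -> clock=12. purged={a.com}
Op 8: insert d.com -> 10.0.0.1 (expiry=12+4=16). clock=12
Op 9: tick 3 -> clock=15.
Op 10: insert d.com -> 10.0.0.2 (expiry=15+5=20). clock=15
Op 11: tick 4 -> clock=19. purged={c.com}
Op 12: tick 4 -> clock=23. purged={d.com}
Op 13: tick 1 -> clock=24.
Op 14: insert a.com -> 10.0.0.2 (expiry=24+13=37). clock=24
Op 15: tick 3 -> clock=27.
Op 16: tick 6 -> clock=33.
Op 17: tick 2 -> clock=35.
Op 18: insert d.com -> 10.0.0.1 (expiry=35+1=36). clock=35
Final clock = 35
Final cache (unexpired): {a.com,d.com} -> size=2

Answer: clock=35 cache_size=2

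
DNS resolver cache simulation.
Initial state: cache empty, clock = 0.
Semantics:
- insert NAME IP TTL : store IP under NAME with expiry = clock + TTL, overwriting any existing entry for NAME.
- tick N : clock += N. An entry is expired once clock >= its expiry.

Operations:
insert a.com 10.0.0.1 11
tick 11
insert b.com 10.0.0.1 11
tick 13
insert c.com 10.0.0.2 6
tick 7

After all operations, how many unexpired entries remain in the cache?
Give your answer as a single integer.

Answer: 0

Derivation:
Op 1: insert a.com -> 10.0.0.1 (expiry=0+11=11). clock=0
Op 2: tick 11 -> clock=11. purged={a.com}
Op 3: insert b.com -> 10.0.0.1 (expiry=11+11=22). clock=11
Op 4: tick 13 -> clock=24. purged={b.com}
Op 5: insert c.com -> 10.0.0.2 (expiry=24+6=30). clock=24
Op 6: tick 7 -> clock=31. purged={c.com}
Final cache (unexpired): {} -> size=0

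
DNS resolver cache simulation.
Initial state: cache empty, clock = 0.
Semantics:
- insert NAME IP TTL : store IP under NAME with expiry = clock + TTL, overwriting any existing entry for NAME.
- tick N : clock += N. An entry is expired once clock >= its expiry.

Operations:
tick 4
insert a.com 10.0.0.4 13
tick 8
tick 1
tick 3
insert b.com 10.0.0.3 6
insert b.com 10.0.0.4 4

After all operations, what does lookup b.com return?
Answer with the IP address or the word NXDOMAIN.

Op 1: tick 4 -> clock=4.
Op 2: insert a.com -> 10.0.0.4 (expiry=4+13=17). clock=4
Op 3: tick 8 -> clock=12.
Op 4: tick 1 -> clock=13.
Op 5: tick 3 -> clock=16.
Op 6: insert b.com -> 10.0.0.3 (expiry=16+6=22). clock=16
Op 7: insert b.com -> 10.0.0.4 (expiry=16+4=20). clock=16
lookup b.com: present, ip=10.0.0.4 expiry=20 > clock=16

Answer: 10.0.0.4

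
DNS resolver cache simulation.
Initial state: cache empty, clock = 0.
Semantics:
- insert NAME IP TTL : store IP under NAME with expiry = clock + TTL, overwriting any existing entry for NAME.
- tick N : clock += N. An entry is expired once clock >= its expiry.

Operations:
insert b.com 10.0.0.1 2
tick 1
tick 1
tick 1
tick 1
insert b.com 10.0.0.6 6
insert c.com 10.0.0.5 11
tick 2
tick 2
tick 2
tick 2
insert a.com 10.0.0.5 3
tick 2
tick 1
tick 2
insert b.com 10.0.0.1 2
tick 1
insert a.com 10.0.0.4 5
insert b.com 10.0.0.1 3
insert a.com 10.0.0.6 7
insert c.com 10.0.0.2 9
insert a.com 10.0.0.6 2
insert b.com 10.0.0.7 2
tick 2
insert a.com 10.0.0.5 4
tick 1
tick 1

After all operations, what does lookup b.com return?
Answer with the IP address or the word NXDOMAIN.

Op 1: insert b.com -> 10.0.0.1 (expiry=0+2=2). clock=0
Op 2: tick 1 -> clock=1.
Op 3: tick 1 -> clock=2. purged={b.com}
Op 4: tick 1 -> clock=3.
Op 5: tick 1 -> clock=4.
Op 6: insert b.com -> 10.0.0.6 (expiry=4+6=10). clock=4
Op 7: insert c.com -> 10.0.0.5 (expiry=4+11=15). clock=4
Op 8: tick 2 -> clock=6.
Op 9: tick 2 -> clock=8.
Op 10: tick 2 -> clock=10. purged={b.com}
Op 11: tick 2 -> clock=12.
Op 12: insert a.com -> 10.0.0.5 (expiry=12+3=15). clock=12
Op 13: tick 2 -> clock=14.
Op 14: tick 1 -> clock=15. purged={a.com,c.com}
Op 15: tick 2 -> clock=17.
Op 16: insert b.com -> 10.0.0.1 (expiry=17+2=19). clock=17
Op 17: tick 1 -> clock=18.
Op 18: insert a.com -> 10.0.0.4 (expiry=18+5=23). clock=18
Op 19: insert b.com -> 10.0.0.1 (expiry=18+3=21). clock=18
Op 20: insert a.com -> 10.0.0.6 (expiry=18+7=25). clock=18
Op 21: insert c.com -> 10.0.0.2 (expiry=18+9=27). clock=18
Op 22: insert a.com -> 10.0.0.6 (expiry=18+2=20). clock=18
Op 23: insert b.com -> 10.0.0.7 (expiry=18+2=20). clock=18
Op 24: tick 2 -> clock=20. purged={a.com,b.com}
Op 25: insert a.com -> 10.0.0.5 (expiry=20+4=24). clock=20
Op 26: tick 1 -> clock=21.
Op 27: tick 1 -> clock=22.
lookup b.com: not in cache (expired or never inserted)

Answer: NXDOMAIN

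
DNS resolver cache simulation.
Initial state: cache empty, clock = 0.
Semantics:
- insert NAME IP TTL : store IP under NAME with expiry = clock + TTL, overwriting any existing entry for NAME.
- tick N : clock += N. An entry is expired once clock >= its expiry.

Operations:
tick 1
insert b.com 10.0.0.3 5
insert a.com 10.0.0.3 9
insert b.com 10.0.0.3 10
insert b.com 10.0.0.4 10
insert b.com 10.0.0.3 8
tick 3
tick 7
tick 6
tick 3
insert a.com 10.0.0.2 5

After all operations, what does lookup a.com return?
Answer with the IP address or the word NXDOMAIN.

Op 1: tick 1 -> clock=1.
Op 2: insert b.com -> 10.0.0.3 (expiry=1+5=6). clock=1
Op 3: insert a.com -> 10.0.0.3 (expiry=1+9=10). clock=1
Op 4: insert b.com -> 10.0.0.3 (expiry=1+10=11). clock=1
Op 5: insert b.com -> 10.0.0.4 (expiry=1+10=11). clock=1
Op 6: insert b.com -> 10.0.0.3 (expiry=1+8=9). clock=1
Op 7: tick 3 -> clock=4.
Op 8: tick 7 -> clock=11. purged={a.com,b.com}
Op 9: tick 6 -> clock=17.
Op 10: tick 3 -> clock=20.
Op 11: insert a.com -> 10.0.0.2 (expiry=20+5=25). clock=20
lookup a.com: present, ip=10.0.0.2 expiry=25 > clock=20

Answer: 10.0.0.2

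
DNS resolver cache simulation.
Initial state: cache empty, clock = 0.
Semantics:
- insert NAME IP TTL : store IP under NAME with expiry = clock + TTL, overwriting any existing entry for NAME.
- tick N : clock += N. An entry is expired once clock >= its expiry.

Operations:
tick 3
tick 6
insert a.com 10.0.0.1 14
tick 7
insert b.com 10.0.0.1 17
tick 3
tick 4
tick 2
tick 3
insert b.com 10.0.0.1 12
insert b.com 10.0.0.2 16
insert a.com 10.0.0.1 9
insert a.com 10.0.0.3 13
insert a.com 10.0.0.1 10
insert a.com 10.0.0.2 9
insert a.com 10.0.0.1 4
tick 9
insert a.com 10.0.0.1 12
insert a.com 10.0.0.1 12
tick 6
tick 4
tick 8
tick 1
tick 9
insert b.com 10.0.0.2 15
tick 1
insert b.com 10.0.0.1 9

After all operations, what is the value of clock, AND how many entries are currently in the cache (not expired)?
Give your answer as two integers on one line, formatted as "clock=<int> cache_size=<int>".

Op 1: tick 3 -> clock=3.
Op 2: tick 6 -> clock=9.
Op 3: insert a.com -> 10.0.0.1 (expiry=9+14=23). clock=9
Op 4: tick 7 -> clock=16.
Op 5: insert b.com -> 10.0.0.1 (expiry=16+17=33). clock=16
Op 6: tick 3 -> clock=19.
Op 7: tick 4 -> clock=23. purged={a.com}
Op 8: tick 2 -> clock=25.
Op 9: tick 3 -> clock=28.
Op 10: insert b.com -> 10.0.0.1 (expiry=28+12=40). clock=28
Op 11: insert b.com -> 10.0.0.2 (expiry=28+16=44). clock=28
Op 12: insert a.com -> 10.0.0.1 (expiry=28+9=37). clock=28
Op 13: insert a.com -> 10.0.0.3 (expiry=28+13=41). clock=28
Op 14: insert a.com -> 10.0.0.1 (expiry=28+10=38). clock=28
Op 15: insert a.com -> 10.0.0.2 (expiry=28+9=37). clock=28
Op 16: insert a.com -> 10.0.0.1 (expiry=28+4=32). clock=28
Op 17: tick 9 -> clock=37. purged={a.com}
Op 18: insert a.com -> 10.0.0.1 (expiry=37+12=49). clock=37
Op 19: insert a.com -> 10.0.0.1 (expiry=37+12=49). clock=37
Op 20: tick 6 -> clock=43.
Op 21: tick 4 -> clock=47. purged={b.com}
Op 22: tick 8 -> clock=55. purged={a.com}
Op 23: tick 1 -> clock=56.
Op 24: tick 9 -> clock=65.
Op 25: insert b.com -> 10.0.0.2 (expiry=65+15=80). clock=65
Op 26: tick 1 -> clock=66.
Op 27: insert b.com -> 10.0.0.1 (expiry=66+9=75). clock=66
Final clock = 66
Final cache (unexpired): {b.com} -> size=1

Answer: clock=66 cache_size=1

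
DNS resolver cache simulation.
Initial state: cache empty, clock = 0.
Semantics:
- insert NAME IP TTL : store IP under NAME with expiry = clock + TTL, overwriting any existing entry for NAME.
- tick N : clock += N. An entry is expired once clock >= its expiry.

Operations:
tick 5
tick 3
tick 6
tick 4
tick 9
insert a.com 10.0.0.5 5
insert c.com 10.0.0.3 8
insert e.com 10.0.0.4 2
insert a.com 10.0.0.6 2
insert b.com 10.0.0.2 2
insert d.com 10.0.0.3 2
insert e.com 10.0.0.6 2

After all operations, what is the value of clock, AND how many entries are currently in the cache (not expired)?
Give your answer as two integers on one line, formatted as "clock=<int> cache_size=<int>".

Op 1: tick 5 -> clock=5.
Op 2: tick 3 -> clock=8.
Op 3: tick 6 -> clock=14.
Op 4: tick 4 -> clock=18.
Op 5: tick 9 -> clock=27.
Op 6: insert a.com -> 10.0.0.5 (expiry=27+5=32). clock=27
Op 7: insert c.com -> 10.0.0.3 (expiry=27+8=35). clock=27
Op 8: insert e.com -> 10.0.0.4 (expiry=27+2=29). clock=27
Op 9: insert a.com -> 10.0.0.6 (expiry=27+2=29). clock=27
Op 10: insert b.com -> 10.0.0.2 (expiry=27+2=29). clock=27
Op 11: insert d.com -> 10.0.0.3 (expiry=27+2=29). clock=27
Op 12: insert e.com -> 10.0.0.6 (expiry=27+2=29). clock=27
Final clock = 27
Final cache (unexpired): {a.com,b.com,c.com,d.com,e.com} -> size=5

Answer: clock=27 cache_size=5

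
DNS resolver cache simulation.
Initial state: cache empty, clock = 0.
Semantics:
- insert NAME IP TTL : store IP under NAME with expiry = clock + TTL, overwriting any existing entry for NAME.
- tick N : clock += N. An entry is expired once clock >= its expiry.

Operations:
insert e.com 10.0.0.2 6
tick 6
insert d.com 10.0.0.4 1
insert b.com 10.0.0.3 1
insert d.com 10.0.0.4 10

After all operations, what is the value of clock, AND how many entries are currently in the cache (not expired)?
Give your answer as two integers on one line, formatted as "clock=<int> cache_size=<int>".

Answer: clock=6 cache_size=2

Derivation:
Op 1: insert e.com -> 10.0.0.2 (expiry=0+6=6). clock=0
Op 2: tick 6 -> clock=6. purged={e.com}
Op 3: insert d.com -> 10.0.0.4 (expiry=6+1=7). clock=6
Op 4: insert b.com -> 10.0.0.3 (expiry=6+1=7). clock=6
Op 5: insert d.com -> 10.0.0.4 (expiry=6+10=16). clock=6
Final clock = 6
Final cache (unexpired): {b.com,d.com} -> size=2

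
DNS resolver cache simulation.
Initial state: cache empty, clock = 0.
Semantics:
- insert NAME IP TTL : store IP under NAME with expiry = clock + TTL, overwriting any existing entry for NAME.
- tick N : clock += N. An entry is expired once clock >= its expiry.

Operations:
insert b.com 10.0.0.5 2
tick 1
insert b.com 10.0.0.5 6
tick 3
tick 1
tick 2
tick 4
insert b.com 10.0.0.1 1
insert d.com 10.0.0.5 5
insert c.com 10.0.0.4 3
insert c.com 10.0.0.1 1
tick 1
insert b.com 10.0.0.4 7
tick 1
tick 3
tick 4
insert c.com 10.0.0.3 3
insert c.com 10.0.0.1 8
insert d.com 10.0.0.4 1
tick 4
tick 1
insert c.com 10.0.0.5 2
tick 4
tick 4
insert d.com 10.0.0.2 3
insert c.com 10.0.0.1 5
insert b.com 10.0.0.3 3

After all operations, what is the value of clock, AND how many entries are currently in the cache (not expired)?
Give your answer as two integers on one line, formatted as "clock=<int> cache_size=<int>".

Answer: clock=33 cache_size=3

Derivation:
Op 1: insert b.com -> 10.0.0.5 (expiry=0+2=2). clock=0
Op 2: tick 1 -> clock=1.
Op 3: insert b.com -> 10.0.0.5 (expiry=1+6=7). clock=1
Op 4: tick 3 -> clock=4.
Op 5: tick 1 -> clock=5.
Op 6: tick 2 -> clock=7. purged={b.com}
Op 7: tick 4 -> clock=11.
Op 8: insert b.com -> 10.0.0.1 (expiry=11+1=12). clock=11
Op 9: insert d.com -> 10.0.0.5 (expiry=11+5=16). clock=11
Op 10: insert c.com -> 10.0.0.4 (expiry=11+3=14). clock=11
Op 11: insert c.com -> 10.0.0.1 (expiry=11+1=12). clock=11
Op 12: tick 1 -> clock=12. purged={b.com,c.com}
Op 13: insert b.com -> 10.0.0.4 (expiry=12+7=19). clock=12
Op 14: tick 1 -> clock=13.
Op 15: tick 3 -> clock=16. purged={d.com}
Op 16: tick 4 -> clock=20. purged={b.com}
Op 17: insert c.com -> 10.0.0.3 (expiry=20+3=23). clock=20
Op 18: insert c.com -> 10.0.0.1 (expiry=20+8=28). clock=20
Op 19: insert d.com -> 10.0.0.4 (expiry=20+1=21). clock=20
Op 20: tick 4 -> clock=24. purged={d.com}
Op 21: tick 1 -> clock=25.
Op 22: insert c.com -> 10.0.0.5 (expiry=25+2=27). clock=25
Op 23: tick 4 -> clock=29. purged={c.com}
Op 24: tick 4 -> clock=33.
Op 25: insert d.com -> 10.0.0.2 (expiry=33+3=36). clock=33
Op 26: insert c.com -> 10.0.0.1 (expiry=33+5=38). clock=33
Op 27: insert b.com -> 10.0.0.3 (expiry=33+3=36). clock=33
Final clock = 33
Final cache (unexpired): {b.com,c.com,d.com} -> size=3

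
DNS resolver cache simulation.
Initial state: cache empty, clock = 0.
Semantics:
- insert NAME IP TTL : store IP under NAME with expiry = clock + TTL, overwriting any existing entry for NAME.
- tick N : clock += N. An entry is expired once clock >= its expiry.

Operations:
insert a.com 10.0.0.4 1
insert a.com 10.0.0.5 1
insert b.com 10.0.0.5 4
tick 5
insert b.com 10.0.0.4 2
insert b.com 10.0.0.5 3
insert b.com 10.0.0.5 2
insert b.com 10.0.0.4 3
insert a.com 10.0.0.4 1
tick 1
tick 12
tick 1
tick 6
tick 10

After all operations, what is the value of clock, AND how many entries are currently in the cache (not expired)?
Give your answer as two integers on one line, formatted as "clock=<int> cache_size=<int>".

Op 1: insert a.com -> 10.0.0.4 (expiry=0+1=1). clock=0
Op 2: insert a.com -> 10.0.0.5 (expiry=0+1=1). clock=0
Op 3: insert b.com -> 10.0.0.5 (expiry=0+4=4). clock=0
Op 4: tick 5 -> clock=5. purged={a.com,b.com}
Op 5: insert b.com -> 10.0.0.4 (expiry=5+2=7). clock=5
Op 6: insert b.com -> 10.0.0.5 (expiry=5+3=8). clock=5
Op 7: insert b.com -> 10.0.0.5 (expiry=5+2=7). clock=5
Op 8: insert b.com -> 10.0.0.4 (expiry=5+3=8). clock=5
Op 9: insert a.com -> 10.0.0.4 (expiry=5+1=6). clock=5
Op 10: tick 1 -> clock=6. purged={a.com}
Op 11: tick 12 -> clock=18. purged={b.com}
Op 12: tick 1 -> clock=19.
Op 13: tick 6 -> clock=25.
Op 14: tick 10 -> clock=35.
Final clock = 35
Final cache (unexpired): {} -> size=0

Answer: clock=35 cache_size=0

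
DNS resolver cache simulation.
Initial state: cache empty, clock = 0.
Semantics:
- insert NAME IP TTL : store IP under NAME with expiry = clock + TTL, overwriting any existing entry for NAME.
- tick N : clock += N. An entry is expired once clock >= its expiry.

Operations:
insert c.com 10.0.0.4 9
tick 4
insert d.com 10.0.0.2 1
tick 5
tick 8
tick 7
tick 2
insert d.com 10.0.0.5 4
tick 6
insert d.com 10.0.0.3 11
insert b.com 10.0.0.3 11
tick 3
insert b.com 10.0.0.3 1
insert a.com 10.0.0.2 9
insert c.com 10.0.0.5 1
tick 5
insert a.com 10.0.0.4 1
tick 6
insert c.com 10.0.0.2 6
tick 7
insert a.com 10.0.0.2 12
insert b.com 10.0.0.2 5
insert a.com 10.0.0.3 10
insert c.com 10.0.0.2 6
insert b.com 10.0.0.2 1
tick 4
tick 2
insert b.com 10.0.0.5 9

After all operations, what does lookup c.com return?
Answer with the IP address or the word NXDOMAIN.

Op 1: insert c.com -> 10.0.0.4 (expiry=0+9=9). clock=0
Op 2: tick 4 -> clock=4.
Op 3: insert d.com -> 10.0.0.2 (expiry=4+1=5). clock=4
Op 4: tick 5 -> clock=9. purged={c.com,d.com}
Op 5: tick 8 -> clock=17.
Op 6: tick 7 -> clock=24.
Op 7: tick 2 -> clock=26.
Op 8: insert d.com -> 10.0.0.5 (expiry=26+4=30). clock=26
Op 9: tick 6 -> clock=32. purged={d.com}
Op 10: insert d.com -> 10.0.0.3 (expiry=32+11=43). clock=32
Op 11: insert b.com -> 10.0.0.3 (expiry=32+11=43). clock=32
Op 12: tick 3 -> clock=35.
Op 13: insert b.com -> 10.0.0.3 (expiry=35+1=36). clock=35
Op 14: insert a.com -> 10.0.0.2 (expiry=35+9=44). clock=35
Op 15: insert c.com -> 10.0.0.5 (expiry=35+1=36). clock=35
Op 16: tick 5 -> clock=40. purged={b.com,c.com}
Op 17: insert a.com -> 10.0.0.4 (expiry=40+1=41). clock=40
Op 18: tick 6 -> clock=46. purged={a.com,d.com}
Op 19: insert c.com -> 10.0.0.2 (expiry=46+6=52). clock=46
Op 20: tick 7 -> clock=53. purged={c.com}
Op 21: insert a.com -> 10.0.0.2 (expiry=53+12=65). clock=53
Op 22: insert b.com -> 10.0.0.2 (expiry=53+5=58). clock=53
Op 23: insert a.com -> 10.0.0.3 (expiry=53+10=63). clock=53
Op 24: insert c.com -> 10.0.0.2 (expiry=53+6=59). clock=53
Op 25: insert b.com -> 10.0.0.2 (expiry=53+1=54). clock=53
Op 26: tick 4 -> clock=57. purged={b.com}
Op 27: tick 2 -> clock=59. purged={c.com}
Op 28: insert b.com -> 10.0.0.5 (expiry=59+9=68). clock=59
lookup c.com: not in cache (expired or never inserted)

Answer: NXDOMAIN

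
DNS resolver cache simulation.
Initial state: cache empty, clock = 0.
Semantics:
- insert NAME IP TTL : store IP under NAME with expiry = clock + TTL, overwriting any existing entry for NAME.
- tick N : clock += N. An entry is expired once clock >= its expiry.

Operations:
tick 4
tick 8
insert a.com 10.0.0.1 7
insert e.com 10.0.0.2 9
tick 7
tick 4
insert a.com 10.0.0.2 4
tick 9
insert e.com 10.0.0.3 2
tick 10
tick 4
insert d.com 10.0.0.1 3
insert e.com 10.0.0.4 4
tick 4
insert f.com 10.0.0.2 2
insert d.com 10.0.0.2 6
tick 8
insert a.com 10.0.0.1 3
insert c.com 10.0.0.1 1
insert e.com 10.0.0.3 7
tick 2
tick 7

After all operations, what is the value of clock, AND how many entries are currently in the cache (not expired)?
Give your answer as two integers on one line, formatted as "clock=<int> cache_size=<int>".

Answer: clock=67 cache_size=0

Derivation:
Op 1: tick 4 -> clock=4.
Op 2: tick 8 -> clock=12.
Op 3: insert a.com -> 10.0.0.1 (expiry=12+7=19). clock=12
Op 4: insert e.com -> 10.0.0.2 (expiry=12+9=21). clock=12
Op 5: tick 7 -> clock=19. purged={a.com}
Op 6: tick 4 -> clock=23. purged={e.com}
Op 7: insert a.com -> 10.0.0.2 (expiry=23+4=27). clock=23
Op 8: tick 9 -> clock=32. purged={a.com}
Op 9: insert e.com -> 10.0.0.3 (expiry=32+2=34). clock=32
Op 10: tick 10 -> clock=42. purged={e.com}
Op 11: tick 4 -> clock=46.
Op 12: insert d.com -> 10.0.0.1 (expiry=46+3=49). clock=46
Op 13: insert e.com -> 10.0.0.4 (expiry=46+4=50). clock=46
Op 14: tick 4 -> clock=50. purged={d.com,e.com}
Op 15: insert f.com -> 10.0.0.2 (expiry=50+2=52). clock=50
Op 16: insert d.com -> 10.0.0.2 (expiry=50+6=56). clock=50
Op 17: tick 8 -> clock=58. purged={d.com,f.com}
Op 18: insert a.com -> 10.0.0.1 (expiry=58+3=61). clock=58
Op 19: insert c.com -> 10.0.0.1 (expiry=58+1=59). clock=58
Op 20: insert e.com -> 10.0.0.3 (expiry=58+7=65). clock=58
Op 21: tick 2 -> clock=60. purged={c.com}
Op 22: tick 7 -> clock=67. purged={a.com,e.com}
Final clock = 67
Final cache (unexpired): {} -> size=0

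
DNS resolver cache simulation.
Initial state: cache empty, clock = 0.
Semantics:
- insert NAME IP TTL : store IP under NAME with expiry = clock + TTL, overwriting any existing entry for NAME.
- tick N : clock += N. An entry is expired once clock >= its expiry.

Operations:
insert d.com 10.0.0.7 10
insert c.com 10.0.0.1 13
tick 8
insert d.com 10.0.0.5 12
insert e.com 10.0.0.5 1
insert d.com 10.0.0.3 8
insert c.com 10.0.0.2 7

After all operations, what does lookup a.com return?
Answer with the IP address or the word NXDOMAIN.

Answer: NXDOMAIN

Derivation:
Op 1: insert d.com -> 10.0.0.7 (expiry=0+10=10). clock=0
Op 2: insert c.com -> 10.0.0.1 (expiry=0+13=13). clock=0
Op 3: tick 8 -> clock=8.
Op 4: insert d.com -> 10.0.0.5 (expiry=8+12=20). clock=8
Op 5: insert e.com -> 10.0.0.5 (expiry=8+1=9). clock=8
Op 6: insert d.com -> 10.0.0.3 (expiry=8+8=16). clock=8
Op 7: insert c.com -> 10.0.0.2 (expiry=8+7=15). clock=8
lookup a.com: not in cache (expired or never inserted)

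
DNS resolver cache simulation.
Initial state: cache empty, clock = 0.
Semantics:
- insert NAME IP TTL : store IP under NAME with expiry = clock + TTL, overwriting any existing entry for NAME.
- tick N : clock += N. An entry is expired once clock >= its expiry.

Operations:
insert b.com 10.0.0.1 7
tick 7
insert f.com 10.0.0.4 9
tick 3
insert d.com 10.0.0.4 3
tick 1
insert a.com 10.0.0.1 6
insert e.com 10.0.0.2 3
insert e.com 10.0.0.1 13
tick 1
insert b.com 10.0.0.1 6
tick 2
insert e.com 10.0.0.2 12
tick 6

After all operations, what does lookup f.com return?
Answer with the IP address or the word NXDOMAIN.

Answer: NXDOMAIN

Derivation:
Op 1: insert b.com -> 10.0.0.1 (expiry=0+7=7). clock=0
Op 2: tick 7 -> clock=7. purged={b.com}
Op 3: insert f.com -> 10.0.0.4 (expiry=7+9=16). clock=7
Op 4: tick 3 -> clock=10.
Op 5: insert d.com -> 10.0.0.4 (expiry=10+3=13). clock=10
Op 6: tick 1 -> clock=11.
Op 7: insert a.com -> 10.0.0.1 (expiry=11+6=17). clock=11
Op 8: insert e.com -> 10.0.0.2 (expiry=11+3=14). clock=11
Op 9: insert e.com -> 10.0.0.1 (expiry=11+13=24). clock=11
Op 10: tick 1 -> clock=12.
Op 11: insert b.com -> 10.0.0.1 (expiry=12+6=18). clock=12
Op 12: tick 2 -> clock=14. purged={d.com}
Op 13: insert e.com -> 10.0.0.2 (expiry=14+12=26). clock=14
Op 14: tick 6 -> clock=20. purged={a.com,b.com,f.com}
lookup f.com: not in cache (expired or never inserted)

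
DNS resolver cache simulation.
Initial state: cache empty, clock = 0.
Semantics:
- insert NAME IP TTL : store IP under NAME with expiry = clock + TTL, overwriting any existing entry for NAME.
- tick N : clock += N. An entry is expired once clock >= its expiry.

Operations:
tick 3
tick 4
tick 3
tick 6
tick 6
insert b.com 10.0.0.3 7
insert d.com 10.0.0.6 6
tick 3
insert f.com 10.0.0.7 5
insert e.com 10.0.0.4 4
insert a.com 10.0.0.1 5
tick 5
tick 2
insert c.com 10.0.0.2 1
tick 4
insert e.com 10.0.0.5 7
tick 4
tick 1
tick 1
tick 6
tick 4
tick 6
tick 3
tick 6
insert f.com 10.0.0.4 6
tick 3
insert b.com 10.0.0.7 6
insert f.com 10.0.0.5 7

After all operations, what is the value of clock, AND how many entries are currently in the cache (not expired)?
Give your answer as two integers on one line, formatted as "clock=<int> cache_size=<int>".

Answer: clock=70 cache_size=2

Derivation:
Op 1: tick 3 -> clock=3.
Op 2: tick 4 -> clock=7.
Op 3: tick 3 -> clock=10.
Op 4: tick 6 -> clock=16.
Op 5: tick 6 -> clock=22.
Op 6: insert b.com -> 10.0.0.3 (expiry=22+7=29). clock=22
Op 7: insert d.com -> 10.0.0.6 (expiry=22+6=28). clock=22
Op 8: tick 3 -> clock=25.
Op 9: insert f.com -> 10.0.0.7 (expiry=25+5=30). clock=25
Op 10: insert e.com -> 10.0.0.4 (expiry=25+4=29). clock=25
Op 11: insert a.com -> 10.0.0.1 (expiry=25+5=30). clock=25
Op 12: tick 5 -> clock=30. purged={a.com,b.com,d.com,e.com,f.com}
Op 13: tick 2 -> clock=32.
Op 14: insert c.com -> 10.0.0.2 (expiry=32+1=33). clock=32
Op 15: tick 4 -> clock=36. purged={c.com}
Op 16: insert e.com -> 10.0.0.5 (expiry=36+7=43). clock=36
Op 17: tick 4 -> clock=40.
Op 18: tick 1 -> clock=41.
Op 19: tick 1 -> clock=42.
Op 20: tick 6 -> clock=48. purged={e.com}
Op 21: tick 4 -> clock=52.
Op 22: tick 6 -> clock=58.
Op 23: tick 3 -> clock=61.
Op 24: tick 6 -> clock=67.
Op 25: insert f.com -> 10.0.0.4 (expiry=67+6=73). clock=67
Op 26: tick 3 -> clock=70.
Op 27: insert b.com -> 10.0.0.7 (expiry=70+6=76). clock=70
Op 28: insert f.com -> 10.0.0.5 (expiry=70+7=77). clock=70
Final clock = 70
Final cache (unexpired): {b.com,f.com} -> size=2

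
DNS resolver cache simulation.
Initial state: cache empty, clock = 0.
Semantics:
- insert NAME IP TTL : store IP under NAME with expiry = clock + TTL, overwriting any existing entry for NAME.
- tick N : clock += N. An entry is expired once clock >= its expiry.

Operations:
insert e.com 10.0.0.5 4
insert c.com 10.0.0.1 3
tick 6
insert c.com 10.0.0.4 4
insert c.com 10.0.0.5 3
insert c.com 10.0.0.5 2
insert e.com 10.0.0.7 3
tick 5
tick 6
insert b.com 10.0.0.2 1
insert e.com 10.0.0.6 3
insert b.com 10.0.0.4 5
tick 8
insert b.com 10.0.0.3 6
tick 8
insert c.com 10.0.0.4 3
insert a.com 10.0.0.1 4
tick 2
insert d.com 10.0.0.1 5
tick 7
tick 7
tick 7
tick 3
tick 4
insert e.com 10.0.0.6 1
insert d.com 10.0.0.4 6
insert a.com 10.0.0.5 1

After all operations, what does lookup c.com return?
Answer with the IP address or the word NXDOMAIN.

Answer: NXDOMAIN

Derivation:
Op 1: insert e.com -> 10.0.0.5 (expiry=0+4=4). clock=0
Op 2: insert c.com -> 10.0.0.1 (expiry=0+3=3). clock=0
Op 3: tick 6 -> clock=6. purged={c.com,e.com}
Op 4: insert c.com -> 10.0.0.4 (expiry=6+4=10). clock=6
Op 5: insert c.com -> 10.0.0.5 (expiry=6+3=9). clock=6
Op 6: insert c.com -> 10.0.0.5 (expiry=6+2=8). clock=6
Op 7: insert e.com -> 10.0.0.7 (expiry=6+3=9). clock=6
Op 8: tick 5 -> clock=11. purged={c.com,e.com}
Op 9: tick 6 -> clock=17.
Op 10: insert b.com -> 10.0.0.2 (expiry=17+1=18). clock=17
Op 11: insert e.com -> 10.0.0.6 (expiry=17+3=20). clock=17
Op 12: insert b.com -> 10.0.0.4 (expiry=17+5=22). clock=17
Op 13: tick 8 -> clock=25. purged={b.com,e.com}
Op 14: insert b.com -> 10.0.0.3 (expiry=25+6=31). clock=25
Op 15: tick 8 -> clock=33. purged={b.com}
Op 16: insert c.com -> 10.0.0.4 (expiry=33+3=36). clock=33
Op 17: insert a.com -> 10.0.0.1 (expiry=33+4=37). clock=33
Op 18: tick 2 -> clock=35.
Op 19: insert d.com -> 10.0.0.1 (expiry=35+5=40). clock=35
Op 20: tick 7 -> clock=42. purged={a.com,c.com,d.com}
Op 21: tick 7 -> clock=49.
Op 22: tick 7 -> clock=56.
Op 23: tick 3 -> clock=59.
Op 24: tick 4 -> clock=63.
Op 25: insert e.com -> 10.0.0.6 (expiry=63+1=64). clock=63
Op 26: insert d.com -> 10.0.0.4 (expiry=63+6=69). clock=63
Op 27: insert a.com -> 10.0.0.5 (expiry=63+1=64). clock=63
lookup c.com: not in cache (expired or never inserted)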